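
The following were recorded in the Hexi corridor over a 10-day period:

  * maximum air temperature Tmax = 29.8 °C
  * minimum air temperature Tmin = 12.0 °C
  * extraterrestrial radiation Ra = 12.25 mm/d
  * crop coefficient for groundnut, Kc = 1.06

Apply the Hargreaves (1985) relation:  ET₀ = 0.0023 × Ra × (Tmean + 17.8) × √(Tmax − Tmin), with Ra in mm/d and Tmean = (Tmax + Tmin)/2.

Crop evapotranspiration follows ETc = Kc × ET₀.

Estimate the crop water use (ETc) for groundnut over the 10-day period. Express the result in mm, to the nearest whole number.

49 mm

Tmean = (29.8 + 12.0)/2 = 20.90 °C
ET₀ = 0.0023 × 12.25 × (20.90 + 17.8) × √17.8 = 0.0023 × 12.25 × 38.70 × 4.2190 = 4.6003 mm/d
ETc = Kc × ET₀ = 1.06 × 4.6003 = 4.8763 mm/d
Over 10 days: 4.8763 × 10 = 48.763 mm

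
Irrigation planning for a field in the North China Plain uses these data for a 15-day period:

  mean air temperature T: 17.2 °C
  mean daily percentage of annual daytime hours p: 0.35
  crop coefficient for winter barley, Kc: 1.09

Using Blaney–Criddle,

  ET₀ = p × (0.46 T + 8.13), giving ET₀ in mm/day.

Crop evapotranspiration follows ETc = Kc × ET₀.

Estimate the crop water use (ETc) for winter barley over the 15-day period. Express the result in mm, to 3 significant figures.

91.8 mm

ET₀ = 0.35 × (0.46 × 17.2 + 8.13) = 0.35 × 16.042 = 5.6147 mm/d
ETc = Kc × ET₀ = 1.09 × 5.6147 = 6.1200 mm/d
Over 15 days: 6.1200 × 15 = 91.800 mm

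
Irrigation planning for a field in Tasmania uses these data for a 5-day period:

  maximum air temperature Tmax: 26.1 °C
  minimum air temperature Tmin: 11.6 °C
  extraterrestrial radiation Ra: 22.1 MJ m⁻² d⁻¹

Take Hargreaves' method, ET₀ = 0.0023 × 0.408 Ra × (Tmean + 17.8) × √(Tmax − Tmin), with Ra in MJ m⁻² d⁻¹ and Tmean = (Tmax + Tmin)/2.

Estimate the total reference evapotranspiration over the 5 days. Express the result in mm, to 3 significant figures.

Tmean = (26.1 + 11.6)/2 = 18.85 °C
0.408 Ra = 0.408 × 22.1 = 9.0168 mm/d equivalent
ET₀ = 0.0023 × 9.0168 × (18.85 + 17.8) × √14.5 = 0.0023 × 9.0168 × 36.65 × 3.8079 = 2.8943 mm/d
Over 5 days: 2.8943 × 5 = 14.472 mm

14.5 mm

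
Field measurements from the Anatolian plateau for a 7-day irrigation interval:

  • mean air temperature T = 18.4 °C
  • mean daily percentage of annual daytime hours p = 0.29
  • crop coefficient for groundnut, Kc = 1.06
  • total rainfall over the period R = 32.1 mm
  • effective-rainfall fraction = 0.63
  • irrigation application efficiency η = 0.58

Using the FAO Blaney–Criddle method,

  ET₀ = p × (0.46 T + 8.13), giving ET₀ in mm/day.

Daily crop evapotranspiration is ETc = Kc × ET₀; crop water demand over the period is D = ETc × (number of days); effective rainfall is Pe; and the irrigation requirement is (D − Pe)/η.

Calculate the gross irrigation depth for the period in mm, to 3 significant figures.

ET₀ = 0.29 × (0.46 × 18.4 + 8.13) = 0.29 × 16.594 = 4.8123 mm/d
ETc = Kc × ET₀ = 1.06 × 4.8123 = 5.1010 mm/d
Crop demand D = ETc × 7 d = 5.1010 × 7 = 35.707 mm
Pe = 0.63 × 32.1 = 20.223 mm
D − Pe = 35.707 − 20.223 = 15.484 mm
Gross irrigation = 15.484 / 0.58 = 26.697 mm

26.7 mm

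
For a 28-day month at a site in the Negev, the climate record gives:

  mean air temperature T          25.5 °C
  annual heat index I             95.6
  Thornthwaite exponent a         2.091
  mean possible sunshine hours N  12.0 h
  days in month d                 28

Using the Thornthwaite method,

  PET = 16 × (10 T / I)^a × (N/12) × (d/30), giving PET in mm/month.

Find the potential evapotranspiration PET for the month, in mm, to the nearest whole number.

10T/I = 10 × 25.5 / 95.6 = 2.6674
(10T/I)^a = 2.6674^2.091 = 7.7795
Uncorrected PET = 16 × 7.7795 = 124.472 mm
Correction = (N/12)(d/30) = (12.0/12)(28/30) = 0.9333
PET = 124.472 × 0.9333 = 116.170 mm/month

116 mm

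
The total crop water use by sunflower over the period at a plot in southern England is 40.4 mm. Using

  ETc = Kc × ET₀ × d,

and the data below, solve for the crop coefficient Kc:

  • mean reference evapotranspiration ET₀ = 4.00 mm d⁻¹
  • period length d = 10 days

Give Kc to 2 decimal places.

ETc = Kc × ET₀ × d  ⇒  Kc = ETc / (ET₀ × d)
Kc = 40.4 / (4.00 × 10) = 40.4 / 40.00 = 1.0100

1.01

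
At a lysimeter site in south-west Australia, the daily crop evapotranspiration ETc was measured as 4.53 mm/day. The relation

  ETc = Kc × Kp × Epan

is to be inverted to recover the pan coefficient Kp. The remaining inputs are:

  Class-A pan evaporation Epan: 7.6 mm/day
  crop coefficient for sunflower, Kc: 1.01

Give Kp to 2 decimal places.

0.59

ETc = Kc × Kp × Epan  ⇒  Kp = ETc / (Kc × Epan)
Kp = 4.53 / (1.01 × 7.6) = 4.53 / 7.676 = 0.5902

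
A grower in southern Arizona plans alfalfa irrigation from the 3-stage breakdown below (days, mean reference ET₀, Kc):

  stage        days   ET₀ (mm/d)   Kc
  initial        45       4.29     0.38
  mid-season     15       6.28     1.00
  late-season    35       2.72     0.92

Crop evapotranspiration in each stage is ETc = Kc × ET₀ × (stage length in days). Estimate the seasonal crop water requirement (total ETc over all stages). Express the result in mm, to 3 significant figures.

255 mm

initial: 0.38 × 4.29 × 45 = 73.36 mm
mid-season: 1.00 × 6.28 × 15 = 94.20 mm
late-season: 0.92 × 2.72 × 35 = 87.58 mm
Seasonal total = 255.14 mm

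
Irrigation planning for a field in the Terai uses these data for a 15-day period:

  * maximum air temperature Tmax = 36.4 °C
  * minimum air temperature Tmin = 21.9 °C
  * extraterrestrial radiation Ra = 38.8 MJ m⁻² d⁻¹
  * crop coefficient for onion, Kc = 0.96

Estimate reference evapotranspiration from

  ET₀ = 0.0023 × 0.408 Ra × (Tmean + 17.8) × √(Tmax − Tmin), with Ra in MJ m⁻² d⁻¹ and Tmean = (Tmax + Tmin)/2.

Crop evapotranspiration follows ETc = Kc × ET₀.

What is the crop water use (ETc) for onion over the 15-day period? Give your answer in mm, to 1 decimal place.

93.7 mm

Tmean = (36.4 + 21.9)/2 = 29.15 °C
0.408 Ra = 0.408 × 38.8 = 15.8304 mm/d equivalent
ET₀ = 0.0023 × 15.8304 × (29.15 + 17.8) × √14.5 = 0.0023 × 15.8304 × 46.95 × 3.8079 = 6.5094 mm/d
ETc = Kc × ET₀ = 0.96 × 6.5094 = 6.2490 mm/d
Over 15 days: 6.2490 × 15 = 93.735 mm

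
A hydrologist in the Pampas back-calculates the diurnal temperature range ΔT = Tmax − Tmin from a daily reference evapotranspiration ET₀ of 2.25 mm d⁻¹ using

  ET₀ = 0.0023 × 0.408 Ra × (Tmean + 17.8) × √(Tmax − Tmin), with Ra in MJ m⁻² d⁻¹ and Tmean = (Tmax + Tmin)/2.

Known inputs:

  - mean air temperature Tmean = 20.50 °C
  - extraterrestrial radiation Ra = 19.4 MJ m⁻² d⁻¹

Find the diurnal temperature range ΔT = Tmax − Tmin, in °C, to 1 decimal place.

√ΔT = ET₀ / [0.0023 × 0.408 × Ra × (Tmean+17.8)] = 2.25 / (0.0023 × 7.9152 × 38.30) = 3.2270
ΔT = 3.2270² = 10.414 °C

10.4 °C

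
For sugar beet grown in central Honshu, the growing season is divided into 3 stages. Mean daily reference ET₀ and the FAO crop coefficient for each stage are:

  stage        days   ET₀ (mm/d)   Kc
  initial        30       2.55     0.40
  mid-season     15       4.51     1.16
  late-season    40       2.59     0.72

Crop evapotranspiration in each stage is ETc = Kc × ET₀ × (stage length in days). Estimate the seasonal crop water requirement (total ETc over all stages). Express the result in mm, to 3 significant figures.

184 mm

initial: 0.40 × 2.55 × 30 = 30.60 mm
mid-season: 1.16 × 4.51 × 15 = 78.47 mm
late-season: 0.72 × 2.59 × 40 = 74.59 mm
Seasonal total = 183.66 mm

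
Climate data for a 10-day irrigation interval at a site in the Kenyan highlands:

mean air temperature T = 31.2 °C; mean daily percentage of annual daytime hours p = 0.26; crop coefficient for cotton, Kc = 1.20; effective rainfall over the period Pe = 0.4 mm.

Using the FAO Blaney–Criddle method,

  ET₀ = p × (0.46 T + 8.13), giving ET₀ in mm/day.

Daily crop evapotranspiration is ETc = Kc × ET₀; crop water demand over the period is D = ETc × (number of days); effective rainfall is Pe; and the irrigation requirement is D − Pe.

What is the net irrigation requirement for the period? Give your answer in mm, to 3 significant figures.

ET₀ = 0.26 × (0.46 × 31.2 + 8.13) = 0.26 × 22.482 = 5.8453 mm/d
ETc = Kc × ET₀ = 1.20 × 5.8453 = 7.0144 mm/d
Crop demand D = ETc × 10 d = 7.0144 × 10 = 70.144 mm
D − Pe = 70.144 − 0.4 = 69.744 mm

69.7 mm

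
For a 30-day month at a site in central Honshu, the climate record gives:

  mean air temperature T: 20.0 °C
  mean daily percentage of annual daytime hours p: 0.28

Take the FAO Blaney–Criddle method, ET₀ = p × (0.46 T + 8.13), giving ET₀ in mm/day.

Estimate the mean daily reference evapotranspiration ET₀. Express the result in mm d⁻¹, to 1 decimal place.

4.9 mm d⁻¹

ET₀ = 0.28 × (0.46 × 20.0 + 8.13) = 0.28 × 17.330 = 4.8524 mm/d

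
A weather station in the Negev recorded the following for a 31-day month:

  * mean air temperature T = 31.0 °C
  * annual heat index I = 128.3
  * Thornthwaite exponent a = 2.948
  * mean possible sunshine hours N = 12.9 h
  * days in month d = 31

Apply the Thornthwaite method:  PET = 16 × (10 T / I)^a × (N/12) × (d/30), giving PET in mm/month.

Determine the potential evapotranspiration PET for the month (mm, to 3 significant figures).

10T/I = 10 × 31.0 / 128.3 = 2.4162
(10T/I)^a = 2.4162^2.948 = 13.4734
Uncorrected PET = 16 × 13.4734 = 215.574 mm
Correction = (N/12)(d/30) = (12.9/12)(31/30) = 1.1108
PET = 215.574 × 1.1108 = 239.460 mm/month

239 mm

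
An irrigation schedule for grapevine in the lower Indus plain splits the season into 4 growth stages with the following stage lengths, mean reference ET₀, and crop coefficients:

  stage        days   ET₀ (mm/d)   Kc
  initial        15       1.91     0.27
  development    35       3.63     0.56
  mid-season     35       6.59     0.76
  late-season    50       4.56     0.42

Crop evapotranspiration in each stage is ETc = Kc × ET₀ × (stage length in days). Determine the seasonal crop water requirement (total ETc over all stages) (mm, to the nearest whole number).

initial: 0.27 × 1.91 × 15 = 7.74 mm
development: 0.56 × 3.63 × 35 = 71.15 mm
mid-season: 0.76 × 6.59 × 35 = 175.29 mm
late-season: 0.42 × 4.56 × 50 = 95.76 mm
Seasonal total = 349.94 mm

350 mm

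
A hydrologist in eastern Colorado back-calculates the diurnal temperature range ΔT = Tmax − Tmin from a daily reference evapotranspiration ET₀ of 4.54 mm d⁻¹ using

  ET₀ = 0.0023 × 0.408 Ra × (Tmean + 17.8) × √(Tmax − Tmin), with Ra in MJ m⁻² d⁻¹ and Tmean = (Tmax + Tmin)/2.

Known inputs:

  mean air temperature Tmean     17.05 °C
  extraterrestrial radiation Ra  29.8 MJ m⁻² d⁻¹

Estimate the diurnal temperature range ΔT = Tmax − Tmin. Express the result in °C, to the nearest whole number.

22 °C

√ΔT = ET₀ / [0.0023 × 0.408 × Ra × (Tmean+17.8)] = 4.54 / (0.0023 × 12.1584 × 34.85) = 4.6585
ΔT = 4.6585² = 21.702 °C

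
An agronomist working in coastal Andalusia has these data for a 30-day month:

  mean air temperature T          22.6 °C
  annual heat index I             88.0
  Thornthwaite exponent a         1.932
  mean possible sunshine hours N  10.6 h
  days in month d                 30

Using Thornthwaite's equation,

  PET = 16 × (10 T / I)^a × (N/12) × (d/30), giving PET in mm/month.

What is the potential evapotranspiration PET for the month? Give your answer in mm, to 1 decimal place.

87.4 mm

10T/I = 10 × 22.6 / 88.0 = 2.5682
(10T/I)^a = 2.5682^1.932 = 6.1859
Uncorrected PET = 16 × 6.1859 = 98.974 mm
Correction = (N/12)(d/30) = (10.6/12)(30/30) = 0.8833
PET = 98.974 × 0.8833 = 87.424 mm/month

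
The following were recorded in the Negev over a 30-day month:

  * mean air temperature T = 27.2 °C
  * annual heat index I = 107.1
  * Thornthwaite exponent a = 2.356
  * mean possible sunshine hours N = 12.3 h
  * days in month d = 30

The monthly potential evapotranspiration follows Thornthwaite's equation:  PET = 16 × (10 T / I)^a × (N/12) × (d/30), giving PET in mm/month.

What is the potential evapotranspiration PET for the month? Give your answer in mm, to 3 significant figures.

10T/I = 10 × 27.2 / 107.1 = 2.5397
(10T/I)^a = 2.5397^2.356 = 8.9881
Uncorrected PET = 16 × 8.9881 = 143.810 mm
Correction = (N/12)(d/30) = (12.3/12)(30/30) = 1.0250
PET = 143.810 × 1.0250 = 147.405 mm/month

147 mm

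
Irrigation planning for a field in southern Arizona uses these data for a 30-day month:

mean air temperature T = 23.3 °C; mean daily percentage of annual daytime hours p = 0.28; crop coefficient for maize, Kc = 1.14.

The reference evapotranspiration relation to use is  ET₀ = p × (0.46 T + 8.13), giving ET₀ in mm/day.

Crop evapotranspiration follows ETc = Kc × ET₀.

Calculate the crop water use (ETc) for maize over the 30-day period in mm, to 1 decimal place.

180.5 mm

ET₀ = 0.28 × (0.46 × 23.3 + 8.13) = 0.28 × 18.848 = 5.2774 mm/d
ETc = Kc × ET₀ = 1.14 × 5.2774 = 6.0162 mm/d
Over 30 days: 6.0162 × 30 = 180.486 mm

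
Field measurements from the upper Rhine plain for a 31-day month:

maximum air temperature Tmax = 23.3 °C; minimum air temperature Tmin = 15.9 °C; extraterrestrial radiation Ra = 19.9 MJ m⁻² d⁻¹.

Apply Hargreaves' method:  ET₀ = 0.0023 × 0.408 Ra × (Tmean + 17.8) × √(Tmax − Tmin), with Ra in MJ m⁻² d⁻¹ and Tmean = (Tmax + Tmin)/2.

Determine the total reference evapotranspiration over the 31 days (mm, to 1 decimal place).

Tmean = (23.3 + 15.9)/2 = 19.60 °C
0.408 Ra = 0.408 × 19.9 = 8.1192 mm/d equivalent
ET₀ = 0.0023 × 8.1192 × (19.60 + 17.8) × √7.4 = 0.0023 × 8.1192 × 37.40 × 2.7203 = 1.8999 mm/d
Over 31 days: 1.8999 × 31 = 58.897 mm

58.9 mm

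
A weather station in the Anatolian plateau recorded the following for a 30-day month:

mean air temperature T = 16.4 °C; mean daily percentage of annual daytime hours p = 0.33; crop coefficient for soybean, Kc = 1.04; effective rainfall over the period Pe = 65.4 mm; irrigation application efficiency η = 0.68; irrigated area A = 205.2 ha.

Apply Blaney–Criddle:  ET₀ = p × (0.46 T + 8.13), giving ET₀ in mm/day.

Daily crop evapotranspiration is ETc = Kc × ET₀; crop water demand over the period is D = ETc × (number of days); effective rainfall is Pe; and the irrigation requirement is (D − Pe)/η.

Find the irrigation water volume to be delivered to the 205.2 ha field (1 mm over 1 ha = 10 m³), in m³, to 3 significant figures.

290000 m³

ET₀ = 0.33 × (0.46 × 16.4 + 8.13) = 0.33 × 15.674 = 5.1724 mm/d
ETc = Kc × ET₀ = 1.04 × 5.1724 = 5.3793 mm/d
Crop demand D = ETc × 30 d = 5.3793 × 30 = 161.379 mm
D − Pe = 161.379 − 65.4 = 95.979 mm
Gross irrigation = 95.979 / 0.68 = 141.146 mm
Volume = 141.146 mm × 205.2 ha × 10 = 289631.6 m³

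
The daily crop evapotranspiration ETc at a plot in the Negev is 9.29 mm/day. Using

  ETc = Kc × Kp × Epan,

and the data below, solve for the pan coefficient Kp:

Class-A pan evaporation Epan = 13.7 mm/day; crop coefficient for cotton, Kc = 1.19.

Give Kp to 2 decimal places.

0.57

ETc = Kc × Kp × Epan  ⇒  Kp = ETc / (Kc × Epan)
Kp = 9.29 / (1.19 × 13.7) = 9.29 / 16.303 = 0.5698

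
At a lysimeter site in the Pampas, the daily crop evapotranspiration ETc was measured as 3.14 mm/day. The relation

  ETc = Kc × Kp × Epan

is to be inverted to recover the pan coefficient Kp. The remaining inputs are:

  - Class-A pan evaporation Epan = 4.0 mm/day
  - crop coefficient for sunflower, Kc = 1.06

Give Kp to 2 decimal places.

ETc = Kc × Kp × Epan  ⇒  Kp = ETc / (Kc × Epan)
Kp = 3.14 / (1.06 × 4.0) = 3.14 / 4.240 = 0.7406

0.74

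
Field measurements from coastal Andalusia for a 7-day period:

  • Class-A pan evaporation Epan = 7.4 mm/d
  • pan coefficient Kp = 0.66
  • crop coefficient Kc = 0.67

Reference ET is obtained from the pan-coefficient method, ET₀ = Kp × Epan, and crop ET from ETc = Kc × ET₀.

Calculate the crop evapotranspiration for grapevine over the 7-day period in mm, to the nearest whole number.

ET₀ = 0.66 × 7.4 = 4.8840 mm/d
ETc = Kc × ET₀ = 0.67 × 4.8840 = 3.2723 mm/d
Over 7 days: 3.2723 × 7 = 22.906 mm

23 mm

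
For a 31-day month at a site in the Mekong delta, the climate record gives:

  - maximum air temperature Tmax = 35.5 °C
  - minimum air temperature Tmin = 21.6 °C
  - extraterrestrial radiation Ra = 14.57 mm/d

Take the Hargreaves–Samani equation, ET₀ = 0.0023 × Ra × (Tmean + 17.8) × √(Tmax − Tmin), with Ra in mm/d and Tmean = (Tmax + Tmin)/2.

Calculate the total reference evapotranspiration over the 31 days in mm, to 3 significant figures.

180 mm

Tmean = (35.5 + 21.6)/2 = 28.55 °C
ET₀ = 0.0023 × 14.57 × (28.55 + 17.8) × √13.9 = 0.0023 × 14.57 × 46.35 × 3.7283 = 5.7909 mm/d
Over 31 days: 5.7909 × 31 = 179.518 mm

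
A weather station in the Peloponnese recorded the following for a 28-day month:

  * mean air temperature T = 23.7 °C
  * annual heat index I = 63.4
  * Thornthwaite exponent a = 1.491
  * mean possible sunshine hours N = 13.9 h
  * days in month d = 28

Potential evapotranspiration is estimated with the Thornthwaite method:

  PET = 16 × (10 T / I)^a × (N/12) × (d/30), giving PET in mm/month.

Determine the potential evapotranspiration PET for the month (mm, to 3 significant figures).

10T/I = 10 × 23.7 / 63.4 = 3.7382
(10T/I)^a = 3.7382^1.491 = 7.1423
Uncorrected PET = 16 × 7.1423 = 114.277 mm
Correction = (N/12)(d/30) = (13.9/12)(28/30) = 1.0811
PET = 114.277 × 1.0811 = 123.545 mm/month

124 mm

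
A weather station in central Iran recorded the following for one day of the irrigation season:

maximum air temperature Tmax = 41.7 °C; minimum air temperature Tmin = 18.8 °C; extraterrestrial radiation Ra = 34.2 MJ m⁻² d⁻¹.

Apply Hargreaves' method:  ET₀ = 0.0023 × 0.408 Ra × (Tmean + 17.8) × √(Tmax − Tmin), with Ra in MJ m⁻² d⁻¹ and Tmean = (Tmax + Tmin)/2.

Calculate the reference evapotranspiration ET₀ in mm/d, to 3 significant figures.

7.38 mm/d

Tmean = (41.7 + 18.8)/2 = 30.25 °C
0.408 Ra = 0.408 × 34.2 = 13.9536 mm/d equivalent
ET₀ = 0.0023 × 13.9536 × (30.25 + 17.8) × √22.9 = 0.0023 × 13.9536 × 48.05 × 4.7854 = 7.3795 mm/d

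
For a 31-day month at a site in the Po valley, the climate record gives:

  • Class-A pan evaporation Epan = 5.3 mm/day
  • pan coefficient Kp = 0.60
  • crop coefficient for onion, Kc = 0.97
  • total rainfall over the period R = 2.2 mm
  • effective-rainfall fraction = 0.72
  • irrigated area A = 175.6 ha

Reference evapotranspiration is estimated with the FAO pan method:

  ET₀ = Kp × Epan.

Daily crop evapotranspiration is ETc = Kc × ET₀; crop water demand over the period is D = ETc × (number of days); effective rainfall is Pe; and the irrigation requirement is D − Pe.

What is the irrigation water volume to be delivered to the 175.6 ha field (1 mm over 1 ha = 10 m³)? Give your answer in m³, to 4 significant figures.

ET₀ = 0.60 × 5.3 = 3.1800 mm/d
ETc = Kc × ET₀ = 0.97 × 3.1800 = 3.0846 mm/d
Crop demand D = ETc × 31 d = 3.0846 × 31 = 95.623 mm
Pe = 0.72 × 2.2 = 1.584 mm
D − Pe = 95.623 − 1.584 = 94.039 mm
Volume = 94.039 mm × 175.6 ha × 10 = 165132.5 m³

165100 m³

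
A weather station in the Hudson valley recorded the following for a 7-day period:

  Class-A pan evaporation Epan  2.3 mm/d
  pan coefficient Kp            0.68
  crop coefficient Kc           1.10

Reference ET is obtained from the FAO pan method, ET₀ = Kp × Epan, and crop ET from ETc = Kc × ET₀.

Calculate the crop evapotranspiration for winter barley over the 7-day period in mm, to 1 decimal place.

12.0 mm

ET₀ = 0.68 × 2.3 = 1.5640 mm/d
ETc = Kc × ET₀ = 1.10 × 1.5640 = 1.7204 mm/d
Over 7 days: 1.7204 × 7 = 12.043 mm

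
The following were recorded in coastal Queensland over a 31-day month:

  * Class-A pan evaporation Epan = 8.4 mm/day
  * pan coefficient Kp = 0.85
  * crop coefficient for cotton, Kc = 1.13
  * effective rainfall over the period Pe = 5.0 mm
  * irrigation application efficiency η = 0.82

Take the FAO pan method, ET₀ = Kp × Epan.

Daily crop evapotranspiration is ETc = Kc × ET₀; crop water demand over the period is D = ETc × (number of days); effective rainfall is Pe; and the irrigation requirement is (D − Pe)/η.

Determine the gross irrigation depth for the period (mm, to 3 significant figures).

299 mm

ET₀ = 0.85 × 8.4 = 7.1400 mm/d
ETc = Kc × ET₀ = 1.13 × 7.1400 = 8.0682 mm/d
Crop demand D = ETc × 31 d = 8.0682 × 31 = 250.114 mm
D − Pe = 250.114 − 5.0 = 245.114 mm
Gross irrigation = 245.114 / 0.82 = 298.920 mm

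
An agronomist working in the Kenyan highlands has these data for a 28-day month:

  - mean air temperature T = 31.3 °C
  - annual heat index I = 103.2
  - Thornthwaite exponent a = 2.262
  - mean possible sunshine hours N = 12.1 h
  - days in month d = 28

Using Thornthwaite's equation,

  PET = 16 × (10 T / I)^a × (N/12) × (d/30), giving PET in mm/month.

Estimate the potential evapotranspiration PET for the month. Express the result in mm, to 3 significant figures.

185 mm

10T/I = 10 × 31.3 / 103.2 = 3.0329
(10T/I)^a = 3.0329^2.262 = 12.3016
Uncorrected PET = 16 × 12.3016 = 196.826 mm
Correction = (N/12)(d/30) = (12.1/12)(28/30) = 0.9411
PET = 196.826 × 0.9411 = 185.233 mm/month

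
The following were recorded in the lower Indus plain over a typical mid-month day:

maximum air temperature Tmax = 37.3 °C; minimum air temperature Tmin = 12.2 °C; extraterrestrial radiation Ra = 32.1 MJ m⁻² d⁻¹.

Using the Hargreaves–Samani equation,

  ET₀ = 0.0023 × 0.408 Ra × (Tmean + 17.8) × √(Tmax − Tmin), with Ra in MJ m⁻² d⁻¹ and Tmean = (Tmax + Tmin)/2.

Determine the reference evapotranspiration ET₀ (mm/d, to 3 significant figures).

6.42 mm/d

Tmean = (37.3 + 12.2)/2 = 24.75 °C
0.408 Ra = 0.408 × 32.1 = 13.0968 mm/d equivalent
ET₀ = 0.0023 × 13.0968 × (24.75 + 17.8) × √25.1 = 0.0023 × 13.0968 × 42.55 × 5.0100 = 6.4214 mm/d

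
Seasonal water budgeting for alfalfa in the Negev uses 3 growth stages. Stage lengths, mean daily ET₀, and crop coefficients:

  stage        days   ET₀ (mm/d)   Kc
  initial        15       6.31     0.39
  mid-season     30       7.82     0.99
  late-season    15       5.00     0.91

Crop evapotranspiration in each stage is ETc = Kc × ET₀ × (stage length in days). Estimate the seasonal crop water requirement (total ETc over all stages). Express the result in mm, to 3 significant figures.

initial: 0.39 × 6.31 × 15 = 36.91 mm
mid-season: 0.99 × 7.82 × 30 = 232.25 mm
late-season: 0.91 × 5.00 × 15 = 68.25 mm
Seasonal total = 337.41 mm

337 mm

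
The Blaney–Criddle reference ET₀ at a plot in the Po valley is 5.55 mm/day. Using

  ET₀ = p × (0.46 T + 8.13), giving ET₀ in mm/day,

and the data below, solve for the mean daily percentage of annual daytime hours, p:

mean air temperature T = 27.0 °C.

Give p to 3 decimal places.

p = ET₀ / (0.46 T + 8.13) = 5.55 / (0.46 × 27.0 + 8.13) = 5.55 / 20.550 = 0.2701

0.270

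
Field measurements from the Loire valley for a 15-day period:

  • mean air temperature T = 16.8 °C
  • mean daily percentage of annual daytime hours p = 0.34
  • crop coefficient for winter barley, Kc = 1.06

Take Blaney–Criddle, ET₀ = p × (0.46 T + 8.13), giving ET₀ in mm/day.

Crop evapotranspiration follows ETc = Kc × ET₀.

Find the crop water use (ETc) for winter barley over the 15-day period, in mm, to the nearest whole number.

ET₀ = 0.34 × (0.46 × 16.8 + 8.13) = 0.34 × 15.858 = 5.3917 mm/d
ETc = Kc × ET₀ = 1.06 × 5.3917 = 5.7152 mm/d
Over 15 days: 5.7152 × 15 = 85.728 mm

86 mm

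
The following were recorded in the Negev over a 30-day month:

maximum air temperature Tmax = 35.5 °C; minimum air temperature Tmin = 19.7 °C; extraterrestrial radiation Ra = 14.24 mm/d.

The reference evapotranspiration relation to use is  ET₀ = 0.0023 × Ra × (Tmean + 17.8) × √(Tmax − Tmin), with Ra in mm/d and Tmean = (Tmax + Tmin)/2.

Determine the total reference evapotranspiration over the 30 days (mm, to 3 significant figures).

177 mm

Tmean = (35.5 + 19.7)/2 = 27.60 °C
ET₀ = 0.0023 × 14.24 × (27.60 + 17.8) × √15.8 = 0.0023 × 14.24 × 45.40 × 3.9749 = 5.9104 mm/d
Over 30 days: 5.9104 × 30 = 177.312 mm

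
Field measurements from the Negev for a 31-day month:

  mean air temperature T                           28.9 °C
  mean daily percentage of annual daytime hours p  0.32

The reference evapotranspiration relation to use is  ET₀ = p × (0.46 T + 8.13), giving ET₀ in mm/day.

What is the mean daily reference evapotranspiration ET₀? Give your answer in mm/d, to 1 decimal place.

ET₀ = 0.32 × (0.46 × 28.9 + 8.13) = 0.32 × 21.424 = 6.8557 mm/d

6.9 mm/d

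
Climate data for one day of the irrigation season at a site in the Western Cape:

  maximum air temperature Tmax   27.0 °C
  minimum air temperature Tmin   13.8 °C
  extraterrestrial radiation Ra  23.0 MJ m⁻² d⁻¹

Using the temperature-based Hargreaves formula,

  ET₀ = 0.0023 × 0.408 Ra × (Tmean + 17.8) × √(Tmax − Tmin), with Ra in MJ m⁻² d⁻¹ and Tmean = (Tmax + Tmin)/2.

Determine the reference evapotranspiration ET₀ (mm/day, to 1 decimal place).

Tmean = (27.0 + 13.8)/2 = 20.40 °C
0.408 Ra = 0.408 × 23.0 = 9.3840 mm/d equivalent
ET₀ = 0.0023 × 9.3840 × (20.40 + 17.8) × √13.2 = 0.0023 × 9.3840 × 38.20 × 3.6332 = 2.9955 mm/d

3.0 mm/day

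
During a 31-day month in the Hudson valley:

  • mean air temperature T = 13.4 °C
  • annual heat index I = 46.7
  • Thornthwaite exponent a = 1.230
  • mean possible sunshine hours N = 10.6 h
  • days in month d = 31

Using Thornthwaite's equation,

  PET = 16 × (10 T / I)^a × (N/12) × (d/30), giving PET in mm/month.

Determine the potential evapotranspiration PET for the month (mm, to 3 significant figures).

10T/I = 10 × 13.4 / 46.7 = 2.8694
(10T/I)^a = 2.8694^1.230 = 3.6566
Uncorrected PET = 16 × 3.6566 = 58.506 mm
Correction = (N/12)(d/30) = (10.6/12)(31/30) = 0.9128
PET = 58.506 × 0.9128 = 53.404 mm/month

53.4 mm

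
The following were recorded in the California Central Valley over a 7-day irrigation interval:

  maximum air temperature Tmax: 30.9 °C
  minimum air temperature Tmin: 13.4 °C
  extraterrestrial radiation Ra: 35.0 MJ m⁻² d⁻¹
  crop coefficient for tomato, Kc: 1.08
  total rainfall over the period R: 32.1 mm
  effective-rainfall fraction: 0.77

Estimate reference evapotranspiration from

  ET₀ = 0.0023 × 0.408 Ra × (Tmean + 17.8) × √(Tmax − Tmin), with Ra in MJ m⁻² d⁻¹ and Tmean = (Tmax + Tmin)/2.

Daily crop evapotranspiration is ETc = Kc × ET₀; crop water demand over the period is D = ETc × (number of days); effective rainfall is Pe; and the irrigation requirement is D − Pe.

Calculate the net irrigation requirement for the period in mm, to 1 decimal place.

16.8 mm

Tmean = (30.9 + 13.4)/2 = 22.15 °C
0.408 Ra = 0.408 × 35.0 = 14.2800 mm/d equivalent
ET₀ = 0.0023 × 14.2800 × (22.15 + 17.8) × √17.5 = 0.0023 × 14.2800 × 39.95 × 4.1833 = 5.4890 mm/d
ETc = Kc × ET₀ = 1.08 × 5.4890 = 5.9281 mm/d
Crop demand D = ETc × 7 d = 5.9281 × 7 = 41.497 mm
Pe = 0.77 × 32.1 = 24.717 mm
D − Pe = 41.497 − 24.717 = 16.780 mm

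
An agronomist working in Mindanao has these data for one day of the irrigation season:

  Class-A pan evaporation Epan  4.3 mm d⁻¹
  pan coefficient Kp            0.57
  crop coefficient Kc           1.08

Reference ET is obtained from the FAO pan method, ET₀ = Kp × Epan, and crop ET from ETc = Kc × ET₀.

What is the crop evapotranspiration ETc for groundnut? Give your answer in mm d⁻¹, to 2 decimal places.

ET₀ = 0.57 × 4.3 = 2.4510 mm/d
ETc = Kc × ET₀ = 1.08 × 2.4510 = 2.6471 mm/d

2.65 mm d⁻¹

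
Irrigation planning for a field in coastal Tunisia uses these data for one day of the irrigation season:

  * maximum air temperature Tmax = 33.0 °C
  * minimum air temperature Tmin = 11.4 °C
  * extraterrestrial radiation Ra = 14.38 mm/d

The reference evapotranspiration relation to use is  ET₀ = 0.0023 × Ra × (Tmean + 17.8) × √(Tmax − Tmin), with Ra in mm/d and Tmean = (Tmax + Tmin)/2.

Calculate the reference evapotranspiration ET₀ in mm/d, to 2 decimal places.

6.15 mm/d

Tmean = (33.0 + 11.4)/2 = 22.20 °C
ET₀ = 0.0023 × 14.38 × (22.20 + 17.8) × √21.6 = 0.0023 × 14.38 × 40.00 × 4.6476 = 6.1486 mm/d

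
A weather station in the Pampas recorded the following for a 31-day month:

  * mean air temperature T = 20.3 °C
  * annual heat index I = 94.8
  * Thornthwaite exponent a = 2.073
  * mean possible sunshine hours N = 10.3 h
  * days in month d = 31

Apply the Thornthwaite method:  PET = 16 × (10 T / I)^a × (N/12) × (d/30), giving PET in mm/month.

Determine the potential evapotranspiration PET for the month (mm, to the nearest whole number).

69 mm

10T/I = 10 × 20.3 / 94.8 = 2.1414
(10T/I)^a = 2.1414^2.073 = 4.8477
Uncorrected PET = 16 × 4.8477 = 77.563 mm
Correction = (N/12)(d/30) = (10.3/12)(31/30) = 0.8869
PET = 77.563 × 0.8869 = 68.791 mm/month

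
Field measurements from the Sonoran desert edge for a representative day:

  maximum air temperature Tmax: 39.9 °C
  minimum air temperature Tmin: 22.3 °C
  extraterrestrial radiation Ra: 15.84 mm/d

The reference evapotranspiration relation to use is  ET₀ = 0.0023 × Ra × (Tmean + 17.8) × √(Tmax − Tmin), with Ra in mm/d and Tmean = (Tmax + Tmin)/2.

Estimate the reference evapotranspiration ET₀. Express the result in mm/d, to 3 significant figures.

Tmean = (39.9 + 22.3)/2 = 31.10 °C
ET₀ = 0.0023 × 15.84 × (31.10 + 17.8) × √17.6 = 0.0023 × 15.84 × 48.90 × 4.1952 = 7.4739 mm/d

7.47 mm/d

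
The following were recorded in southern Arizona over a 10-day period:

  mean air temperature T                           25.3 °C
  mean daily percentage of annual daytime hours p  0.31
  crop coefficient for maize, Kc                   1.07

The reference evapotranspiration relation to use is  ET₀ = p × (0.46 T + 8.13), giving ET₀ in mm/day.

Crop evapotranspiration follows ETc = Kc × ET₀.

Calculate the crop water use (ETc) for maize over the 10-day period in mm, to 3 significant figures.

65.6 mm

ET₀ = 0.31 × (0.46 × 25.3 + 8.13) = 0.31 × 19.768 = 6.1281 mm/d
ETc = Kc × ET₀ = 1.07 × 6.1281 = 6.5571 mm/d
Over 10 days: 6.5571 × 10 = 65.571 mm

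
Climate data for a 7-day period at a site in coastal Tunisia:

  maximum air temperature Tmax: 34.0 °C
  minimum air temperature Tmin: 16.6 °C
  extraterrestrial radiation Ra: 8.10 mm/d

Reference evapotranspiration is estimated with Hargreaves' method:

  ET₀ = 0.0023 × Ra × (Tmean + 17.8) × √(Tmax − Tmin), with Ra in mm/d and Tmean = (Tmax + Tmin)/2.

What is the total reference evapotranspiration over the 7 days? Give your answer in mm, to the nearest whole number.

Tmean = (34.0 + 16.6)/2 = 25.30 °C
ET₀ = 0.0023 × 8.10 × (25.30 + 17.8) × √17.4 = 0.0023 × 8.10 × 43.10 × 4.1713 = 3.3494 mm/d
Over 7 days: 3.3494 × 7 = 23.446 mm

23 mm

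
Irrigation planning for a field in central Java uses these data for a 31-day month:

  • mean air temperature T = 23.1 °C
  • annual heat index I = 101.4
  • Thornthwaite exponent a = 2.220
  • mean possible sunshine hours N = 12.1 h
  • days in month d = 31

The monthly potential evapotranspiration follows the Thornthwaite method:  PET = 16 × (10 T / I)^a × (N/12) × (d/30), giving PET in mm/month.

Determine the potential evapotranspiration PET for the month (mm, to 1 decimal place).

10T/I = 10 × 23.1 / 101.4 = 2.2781
(10T/I)^a = 2.2781^2.220 = 6.2203
Uncorrected PET = 16 × 6.2203 = 99.525 mm
Correction = (N/12)(d/30) = (12.1/12)(31/30) = 1.0419
PET = 99.525 × 1.0419 = 103.695 mm/month

103.7 mm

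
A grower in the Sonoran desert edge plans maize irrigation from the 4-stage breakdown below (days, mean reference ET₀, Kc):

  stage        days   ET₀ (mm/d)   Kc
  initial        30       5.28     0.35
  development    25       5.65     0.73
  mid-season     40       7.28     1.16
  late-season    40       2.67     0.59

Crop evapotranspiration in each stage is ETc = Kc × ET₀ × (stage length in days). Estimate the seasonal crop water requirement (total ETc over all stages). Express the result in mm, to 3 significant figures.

559 mm

initial: 0.35 × 5.28 × 30 = 55.44 mm
development: 0.73 × 5.65 × 25 = 103.11 mm
mid-season: 1.16 × 7.28 × 40 = 337.79 mm
late-season: 0.59 × 2.67 × 40 = 63.01 mm
Seasonal total = 559.35 mm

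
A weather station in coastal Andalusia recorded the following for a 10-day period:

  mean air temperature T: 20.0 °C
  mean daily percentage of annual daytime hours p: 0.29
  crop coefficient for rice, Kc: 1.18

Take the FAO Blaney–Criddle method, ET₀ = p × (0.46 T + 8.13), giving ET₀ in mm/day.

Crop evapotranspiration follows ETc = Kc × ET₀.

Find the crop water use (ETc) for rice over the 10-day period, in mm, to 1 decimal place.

ET₀ = 0.29 × (0.46 × 20.0 + 8.13) = 0.29 × 17.330 = 5.0257 mm/d
ETc = Kc × ET₀ = 1.18 × 5.0257 = 5.9303 mm/d
Over 10 days: 5.9303 × 10 = 59.303 mm

59.3 mm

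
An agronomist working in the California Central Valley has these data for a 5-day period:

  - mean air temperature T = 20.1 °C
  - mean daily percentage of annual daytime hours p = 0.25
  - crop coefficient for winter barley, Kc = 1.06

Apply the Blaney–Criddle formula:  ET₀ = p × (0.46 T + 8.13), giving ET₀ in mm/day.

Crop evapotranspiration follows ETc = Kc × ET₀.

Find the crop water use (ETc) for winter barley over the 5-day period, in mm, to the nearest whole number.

ET₀ = 0.25 × (0.46 × 20.1 + 8.13) = 0.25 × 17.376 = 4.3440 mm/d
ETc = Kc × ET₀ = 1.06 × 4.3440 = 4.6046 mm/d
Over 5 days: 4.6046 × 5 = 23.023 mm

23 mm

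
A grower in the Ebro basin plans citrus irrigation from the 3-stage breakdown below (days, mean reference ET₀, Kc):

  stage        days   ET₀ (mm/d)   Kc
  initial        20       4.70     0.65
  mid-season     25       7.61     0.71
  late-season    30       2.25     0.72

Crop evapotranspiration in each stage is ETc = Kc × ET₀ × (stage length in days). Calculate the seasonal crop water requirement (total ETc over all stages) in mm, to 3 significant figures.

initial: 0.65 × 4.70 × 20 = 61.10 mm
mid-season: 0.71 × 7.61 × 25 = 135.08 mm
late-season: 0.72 × 2.25 × 30 = 48.60 mm
Seasonal total = 244.78 mm

245 mm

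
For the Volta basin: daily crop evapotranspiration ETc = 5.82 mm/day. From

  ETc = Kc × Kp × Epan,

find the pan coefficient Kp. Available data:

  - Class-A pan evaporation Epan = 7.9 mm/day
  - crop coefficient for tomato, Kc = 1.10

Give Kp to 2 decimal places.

ETc = Kc × Kp × Epan  ⇒  Kp = ETc / (Kc × Epan)
Kp = 5.82 / (1.10 × 7.9) = 5.82 / 8.690 = 0.6697

0.67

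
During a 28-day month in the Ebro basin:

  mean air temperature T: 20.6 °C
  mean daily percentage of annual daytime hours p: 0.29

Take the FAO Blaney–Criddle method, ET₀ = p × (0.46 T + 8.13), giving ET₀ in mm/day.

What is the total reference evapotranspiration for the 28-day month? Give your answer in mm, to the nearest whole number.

143 mm

ET₀ = 0.29 × (0.46 × 20.6 + 8.13) = 0.29 × 17.606 = 5.1057 mm/d
Monthly total = 5.1057 × 28 = 142.960 mm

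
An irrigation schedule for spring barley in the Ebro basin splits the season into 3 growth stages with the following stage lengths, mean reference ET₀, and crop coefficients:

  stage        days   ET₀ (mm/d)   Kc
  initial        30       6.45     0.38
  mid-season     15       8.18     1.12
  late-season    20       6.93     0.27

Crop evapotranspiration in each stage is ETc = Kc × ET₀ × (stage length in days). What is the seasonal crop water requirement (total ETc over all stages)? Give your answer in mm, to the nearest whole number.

initial: 0.38 × 6.45 × 30 = 73.53 mm
mid-season: 1.12 × 8.18 × 15 = 137.42 mm
late-season: 0.27 × 6.93 × 20 = 37.42 mm
Seasonal total = 248.37 mm

248 mm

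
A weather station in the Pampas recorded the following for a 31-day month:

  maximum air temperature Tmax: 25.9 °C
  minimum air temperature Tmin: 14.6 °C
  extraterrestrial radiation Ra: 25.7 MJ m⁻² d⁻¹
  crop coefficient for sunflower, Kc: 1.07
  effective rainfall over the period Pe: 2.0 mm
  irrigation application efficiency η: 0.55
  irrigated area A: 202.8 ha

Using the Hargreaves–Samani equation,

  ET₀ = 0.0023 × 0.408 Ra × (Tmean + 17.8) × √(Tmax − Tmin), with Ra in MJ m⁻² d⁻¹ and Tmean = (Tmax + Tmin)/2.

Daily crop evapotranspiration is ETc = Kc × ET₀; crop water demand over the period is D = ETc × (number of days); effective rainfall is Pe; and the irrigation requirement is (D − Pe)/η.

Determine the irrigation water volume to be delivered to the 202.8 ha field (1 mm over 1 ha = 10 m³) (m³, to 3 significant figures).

370000 m³

Tmean = (25.9 + 14.6)/2 = 20.25 °C
0.408 Ra = 0.408 × 25.7 = 10.4856 mm/d equivalent
ET₀ = 0.0023 × 10.4856 × (20.25 + 17.8) × √11.3 = 0.0023 × 10.4856 × 38.05 × 3.3615 = 3.0847 mm/d
ETc = Kc × ET₀ = 1.07 × 3.0847 = 3.3006 mm/d
Crop demand D = ETc × 31 d = 3.3006 × 31 = 102.319 mm
D − Pe = 102.319 − 2.0 = 100.319 mm
Gross irrigation = 100.319 / 0.55 = 182.398 mm
Volume = 182.398 mm × 202.8 ha × 10 = 369903.1 m³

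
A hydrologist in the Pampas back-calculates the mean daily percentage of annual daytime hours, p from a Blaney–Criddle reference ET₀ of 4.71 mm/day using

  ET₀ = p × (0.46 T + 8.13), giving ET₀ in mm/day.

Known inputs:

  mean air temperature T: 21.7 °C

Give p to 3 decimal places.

0.260

p = ET₀ / (0.46 T + 8.13) = 4.71 / (0.46 × 21.7 + 8.13) = 4.71 / 18.112 = 0.2600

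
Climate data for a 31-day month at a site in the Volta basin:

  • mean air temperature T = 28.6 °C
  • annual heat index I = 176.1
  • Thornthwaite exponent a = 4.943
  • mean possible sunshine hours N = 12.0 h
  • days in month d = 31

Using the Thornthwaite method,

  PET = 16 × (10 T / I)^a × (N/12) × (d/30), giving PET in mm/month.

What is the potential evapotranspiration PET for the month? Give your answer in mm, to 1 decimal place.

181.7 mm

10T/I = 10 × 28.6 / 176.1 = 1.6241
(10T/I)^a = 1.6241^4.943 = 10.9915
Uncorrected PET = 16 × 10.9915 = 175.864 mm
Correction = (N/12)(d/30) = (12.0/12)(31/30) = 1.0333
PET = 175.864 × 1.0333 = 181.720 mm/month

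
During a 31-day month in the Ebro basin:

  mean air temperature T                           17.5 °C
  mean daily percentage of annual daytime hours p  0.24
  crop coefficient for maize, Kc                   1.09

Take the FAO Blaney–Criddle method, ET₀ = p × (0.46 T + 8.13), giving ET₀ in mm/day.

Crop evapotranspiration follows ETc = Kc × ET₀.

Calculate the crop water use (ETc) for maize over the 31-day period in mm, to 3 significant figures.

131 mm

ET₀ = 0.24 × (0.46 × 17.5 + 8.13) = 0.24 × 16.180 = 3.8832 mm/d
ETc = Kc × ET₀ = 1.09 × 3.8832 = 4.2327 mm/d
Over 31 days: 4.2327 × 31 = 131.214 mm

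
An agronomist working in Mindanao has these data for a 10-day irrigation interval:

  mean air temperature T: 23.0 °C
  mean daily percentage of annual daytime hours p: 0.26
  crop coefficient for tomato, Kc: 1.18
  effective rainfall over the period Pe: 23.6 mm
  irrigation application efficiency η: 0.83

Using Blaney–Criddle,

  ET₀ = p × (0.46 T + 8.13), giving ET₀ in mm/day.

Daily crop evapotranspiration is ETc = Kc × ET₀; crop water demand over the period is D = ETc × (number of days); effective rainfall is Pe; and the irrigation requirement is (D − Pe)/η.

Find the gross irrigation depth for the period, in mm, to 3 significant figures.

40.7 mm

ET₀ = 0.26 × (0.46 × 23.0 + 8.13) = 0.26 × 18.710 = 4.8646 mm/d
ETc = Kc × ET₀ = 1.18 × 4.8646 = 5.7402 mm/d
Crop demand D = ETc × 10 d = 5.7402 × 10 = 57.402 mm
D − Pe = 57.402 − 23.6 = 33.802 mm
Gross irrigation = 33.802 / 0.83 = 40.725 mm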